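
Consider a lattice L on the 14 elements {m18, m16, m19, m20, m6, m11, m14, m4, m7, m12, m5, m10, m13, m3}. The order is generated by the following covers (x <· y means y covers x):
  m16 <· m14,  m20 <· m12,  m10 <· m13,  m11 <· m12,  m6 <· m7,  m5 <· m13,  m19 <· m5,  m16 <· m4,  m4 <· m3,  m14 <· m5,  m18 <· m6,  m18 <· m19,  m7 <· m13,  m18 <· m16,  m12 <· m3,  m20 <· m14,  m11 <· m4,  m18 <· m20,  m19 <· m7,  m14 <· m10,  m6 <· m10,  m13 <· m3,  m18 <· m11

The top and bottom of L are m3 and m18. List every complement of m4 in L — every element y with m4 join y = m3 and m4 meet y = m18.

m19, m20, m6, m7

Need y with m4 ∨ y = m3 and m4 ∧ y = m18.
Checking each element gives: m19, m20, m6, m7.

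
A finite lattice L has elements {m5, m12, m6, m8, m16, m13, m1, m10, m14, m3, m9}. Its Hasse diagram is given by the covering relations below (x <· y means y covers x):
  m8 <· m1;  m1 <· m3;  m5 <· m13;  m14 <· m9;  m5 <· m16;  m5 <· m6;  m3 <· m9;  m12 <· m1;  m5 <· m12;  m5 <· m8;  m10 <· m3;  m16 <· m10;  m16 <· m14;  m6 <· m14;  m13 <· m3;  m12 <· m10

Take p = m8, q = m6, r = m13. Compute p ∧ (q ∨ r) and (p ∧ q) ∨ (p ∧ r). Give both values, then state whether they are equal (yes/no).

m8; m5; no

q ∨ r = m9, so p ∧ (q ∨ r) = m8 ∧ m9 = m8.
p ∧ q = m5 and p ∧ r = m5, so (p ∧ q) ∨ (p ∧ r) = m5 ∨ m5 = m5.
Equal: no.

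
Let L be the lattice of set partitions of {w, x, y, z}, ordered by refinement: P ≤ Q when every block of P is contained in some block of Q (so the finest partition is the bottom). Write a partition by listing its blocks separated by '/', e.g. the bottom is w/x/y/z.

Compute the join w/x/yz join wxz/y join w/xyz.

The join of w/x/yz, wxz/y, w/xyz merges any blocks that overlap across the partitions, giving wxyz.

wxyz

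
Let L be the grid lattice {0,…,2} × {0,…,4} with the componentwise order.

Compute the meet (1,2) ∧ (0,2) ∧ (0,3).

(0,2)

Common lower bounds of {(1,2), (0,2), (0,3)}: (0,0), (0,1), (0,2).
The greatest among these is (0,2).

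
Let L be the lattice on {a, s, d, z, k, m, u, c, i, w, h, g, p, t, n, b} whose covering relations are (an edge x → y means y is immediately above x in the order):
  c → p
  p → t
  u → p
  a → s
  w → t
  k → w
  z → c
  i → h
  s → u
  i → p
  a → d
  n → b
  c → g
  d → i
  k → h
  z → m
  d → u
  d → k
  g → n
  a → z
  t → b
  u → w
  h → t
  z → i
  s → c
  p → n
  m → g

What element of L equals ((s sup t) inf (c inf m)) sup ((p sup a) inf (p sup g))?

s ∨ t = t
c ∧ m = z
t ∧ z = z
p ∨ a = p
p ∨ g = n
p ∧ n = p
z ∨ p = p

p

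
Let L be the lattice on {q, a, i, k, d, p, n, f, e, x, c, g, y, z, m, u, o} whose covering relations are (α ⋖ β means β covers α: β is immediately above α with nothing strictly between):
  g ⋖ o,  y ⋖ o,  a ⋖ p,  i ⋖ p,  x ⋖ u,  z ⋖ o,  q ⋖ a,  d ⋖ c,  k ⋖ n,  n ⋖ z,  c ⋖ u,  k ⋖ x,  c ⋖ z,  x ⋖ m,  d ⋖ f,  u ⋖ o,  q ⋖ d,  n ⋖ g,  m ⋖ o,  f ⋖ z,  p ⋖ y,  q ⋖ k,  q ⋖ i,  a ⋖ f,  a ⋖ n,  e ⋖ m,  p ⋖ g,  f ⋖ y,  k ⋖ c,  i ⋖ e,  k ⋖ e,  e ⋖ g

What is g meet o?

g

Common lower bounds of {g, o}: a, e, g, i, k, n, p, q.
The greatest among these is g.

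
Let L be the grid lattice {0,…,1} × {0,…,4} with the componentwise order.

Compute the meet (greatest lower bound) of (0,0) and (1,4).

Common lower bounds of {(0,0), (1,4)}: (0,0).
The greatest among these is (0,0).

(0,0)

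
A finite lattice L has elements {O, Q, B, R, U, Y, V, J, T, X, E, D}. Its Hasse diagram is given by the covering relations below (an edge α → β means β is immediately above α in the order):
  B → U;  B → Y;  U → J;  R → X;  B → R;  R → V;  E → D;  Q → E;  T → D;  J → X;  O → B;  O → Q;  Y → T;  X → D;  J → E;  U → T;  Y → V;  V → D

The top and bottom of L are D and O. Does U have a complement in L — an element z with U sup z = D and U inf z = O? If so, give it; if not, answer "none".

For every candidate z, either U ∨ z ≠ D or U ∧ z ≠ O; no complement exists.

none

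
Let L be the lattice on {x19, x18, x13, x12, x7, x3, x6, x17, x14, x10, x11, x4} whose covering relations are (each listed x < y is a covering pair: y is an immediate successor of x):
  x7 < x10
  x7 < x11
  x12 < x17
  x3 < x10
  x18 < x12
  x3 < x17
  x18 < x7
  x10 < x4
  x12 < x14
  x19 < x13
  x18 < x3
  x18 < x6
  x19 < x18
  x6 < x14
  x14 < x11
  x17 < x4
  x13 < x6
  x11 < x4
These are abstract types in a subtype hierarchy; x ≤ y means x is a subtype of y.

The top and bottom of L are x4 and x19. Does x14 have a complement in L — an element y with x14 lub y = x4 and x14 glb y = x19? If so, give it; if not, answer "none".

none

For every candidate y, either x14 ∨ y ≠ x4 or x14 ∧ y ≠ x19; no complement exists.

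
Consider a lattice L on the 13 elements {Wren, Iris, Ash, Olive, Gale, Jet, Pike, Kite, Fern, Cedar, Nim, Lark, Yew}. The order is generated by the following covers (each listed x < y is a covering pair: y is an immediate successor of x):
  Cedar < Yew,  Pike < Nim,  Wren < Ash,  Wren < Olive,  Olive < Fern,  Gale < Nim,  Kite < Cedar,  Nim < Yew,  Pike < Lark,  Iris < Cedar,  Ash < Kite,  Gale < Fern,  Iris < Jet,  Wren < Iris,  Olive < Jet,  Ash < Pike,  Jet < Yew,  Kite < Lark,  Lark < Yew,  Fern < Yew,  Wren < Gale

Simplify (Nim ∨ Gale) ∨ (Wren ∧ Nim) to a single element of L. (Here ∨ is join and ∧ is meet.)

Nim

Nim ∨ Gale = Nim
Wren ∧ Nim = Wren
Nim ∨ Wren = Nim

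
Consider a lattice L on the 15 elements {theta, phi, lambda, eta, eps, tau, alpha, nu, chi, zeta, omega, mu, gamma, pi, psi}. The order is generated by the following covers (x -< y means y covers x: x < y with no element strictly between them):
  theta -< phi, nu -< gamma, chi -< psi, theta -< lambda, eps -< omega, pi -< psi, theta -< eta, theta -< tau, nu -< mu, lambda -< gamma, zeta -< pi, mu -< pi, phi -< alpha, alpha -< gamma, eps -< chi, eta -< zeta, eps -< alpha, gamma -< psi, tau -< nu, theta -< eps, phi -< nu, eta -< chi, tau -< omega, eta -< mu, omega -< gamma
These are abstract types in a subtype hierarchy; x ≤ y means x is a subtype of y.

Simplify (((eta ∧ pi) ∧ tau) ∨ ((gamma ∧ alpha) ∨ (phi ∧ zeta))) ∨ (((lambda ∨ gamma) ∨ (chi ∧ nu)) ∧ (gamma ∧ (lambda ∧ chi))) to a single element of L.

alpha

eta ∧ pi = eta
eta ∧ tau = theta
gamma ∧ alpha = alpha
phi ∧ zeta = theta
alpha ∨ theta = alpha
theta ∨ alpha = alpha
lambda ∨ gamma = gamma
chi ∧ nu = theta
gamma ∨ theta = gamma
lambda ∧ chi = theta
gamma ∧ theta = theta
gamma ∧ theta = theta
alpha ∨ theta = alpha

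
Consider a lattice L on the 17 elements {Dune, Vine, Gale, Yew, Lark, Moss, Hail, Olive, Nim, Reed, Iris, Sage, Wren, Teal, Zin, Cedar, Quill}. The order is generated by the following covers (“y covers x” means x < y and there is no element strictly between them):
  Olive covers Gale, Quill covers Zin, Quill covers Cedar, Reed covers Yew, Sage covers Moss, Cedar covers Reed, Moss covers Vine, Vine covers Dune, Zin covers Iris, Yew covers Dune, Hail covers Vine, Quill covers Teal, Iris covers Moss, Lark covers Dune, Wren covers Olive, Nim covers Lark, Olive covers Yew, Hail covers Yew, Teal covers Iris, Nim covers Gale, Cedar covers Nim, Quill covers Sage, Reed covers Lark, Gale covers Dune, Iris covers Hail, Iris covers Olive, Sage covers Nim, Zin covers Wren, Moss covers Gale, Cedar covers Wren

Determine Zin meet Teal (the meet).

Common lower bounds of {Zin, Teal}: Dune, Gale, Hail, Iris, Moss, Olive, Vine, Yew.
The greatest among these is Iris.

Iris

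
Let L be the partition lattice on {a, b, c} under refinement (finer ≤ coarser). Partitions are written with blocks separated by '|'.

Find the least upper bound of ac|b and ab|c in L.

The join of ac|b and ab|c merges any blocks that overlap across the partitions, giving abc.

abc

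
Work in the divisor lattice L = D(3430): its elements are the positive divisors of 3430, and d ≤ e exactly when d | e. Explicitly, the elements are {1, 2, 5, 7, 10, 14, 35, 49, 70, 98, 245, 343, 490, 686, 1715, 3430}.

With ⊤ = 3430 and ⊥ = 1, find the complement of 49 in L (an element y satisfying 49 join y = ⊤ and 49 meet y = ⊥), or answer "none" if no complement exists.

For every candidate y, either 49 ∨ y ≠ 3430 or 49 ∧ y ≠ 1; no complement exists.

none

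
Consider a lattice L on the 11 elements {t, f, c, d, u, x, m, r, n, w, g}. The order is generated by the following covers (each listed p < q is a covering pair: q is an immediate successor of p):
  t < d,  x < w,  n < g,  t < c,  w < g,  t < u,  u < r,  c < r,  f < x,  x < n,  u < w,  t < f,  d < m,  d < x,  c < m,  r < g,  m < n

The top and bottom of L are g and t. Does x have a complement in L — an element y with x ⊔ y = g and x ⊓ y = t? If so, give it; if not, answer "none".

r

Need y with x ∨ y = g and x ∧ y = t.
Checking each element gives: r.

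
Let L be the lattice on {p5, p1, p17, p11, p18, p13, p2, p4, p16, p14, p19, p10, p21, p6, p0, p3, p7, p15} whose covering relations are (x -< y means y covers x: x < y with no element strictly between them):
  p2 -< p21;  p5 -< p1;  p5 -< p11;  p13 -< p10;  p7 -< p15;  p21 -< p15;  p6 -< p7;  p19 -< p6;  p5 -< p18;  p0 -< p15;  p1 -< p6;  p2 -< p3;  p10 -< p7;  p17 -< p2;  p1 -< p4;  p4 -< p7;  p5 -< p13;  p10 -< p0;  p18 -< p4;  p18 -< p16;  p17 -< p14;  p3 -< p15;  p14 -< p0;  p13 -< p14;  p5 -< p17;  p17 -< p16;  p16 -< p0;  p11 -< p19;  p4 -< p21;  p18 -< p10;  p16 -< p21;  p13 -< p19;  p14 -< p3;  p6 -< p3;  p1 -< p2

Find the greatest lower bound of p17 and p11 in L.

p5

Common lower bounds of {p17, p11}: p5.
The greatest among these is p5.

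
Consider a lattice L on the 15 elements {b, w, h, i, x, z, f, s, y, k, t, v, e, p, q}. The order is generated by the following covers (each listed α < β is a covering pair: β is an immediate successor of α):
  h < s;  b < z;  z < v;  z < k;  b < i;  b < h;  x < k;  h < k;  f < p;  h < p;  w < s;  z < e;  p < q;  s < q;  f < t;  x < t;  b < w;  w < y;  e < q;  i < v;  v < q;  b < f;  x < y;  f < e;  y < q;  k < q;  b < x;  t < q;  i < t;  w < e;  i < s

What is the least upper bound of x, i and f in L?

t

Common upper bounds of {x, i, f}: q, t.
The least among these is t.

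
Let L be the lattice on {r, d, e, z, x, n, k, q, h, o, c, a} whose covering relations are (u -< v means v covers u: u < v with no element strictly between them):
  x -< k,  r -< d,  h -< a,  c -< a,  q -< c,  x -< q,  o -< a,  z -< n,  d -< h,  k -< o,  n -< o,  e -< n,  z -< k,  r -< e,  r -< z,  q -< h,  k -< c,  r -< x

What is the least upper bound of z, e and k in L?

Common upper bounds of {z, e, k}: a, o.
The least among these is o.

o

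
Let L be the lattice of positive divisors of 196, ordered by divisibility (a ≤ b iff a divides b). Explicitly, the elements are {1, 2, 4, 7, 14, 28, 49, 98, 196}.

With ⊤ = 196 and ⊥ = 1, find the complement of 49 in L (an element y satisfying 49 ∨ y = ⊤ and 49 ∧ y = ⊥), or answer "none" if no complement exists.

4

Need y with 49 ∨ y = 196 and 49 ∧ y = 1.
Checking each element gives: 4.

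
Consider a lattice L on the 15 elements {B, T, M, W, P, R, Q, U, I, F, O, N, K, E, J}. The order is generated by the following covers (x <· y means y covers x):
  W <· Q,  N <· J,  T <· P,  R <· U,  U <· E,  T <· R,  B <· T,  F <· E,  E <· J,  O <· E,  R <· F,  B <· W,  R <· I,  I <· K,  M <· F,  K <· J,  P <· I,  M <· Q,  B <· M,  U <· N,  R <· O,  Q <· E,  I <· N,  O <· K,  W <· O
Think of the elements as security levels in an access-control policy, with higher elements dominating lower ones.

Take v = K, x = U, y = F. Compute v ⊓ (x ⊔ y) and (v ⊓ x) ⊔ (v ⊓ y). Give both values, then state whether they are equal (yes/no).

x ⊔ y = E, so v ⊓ (x ⊔ y) = K ⊓ E = O.
v ⊓ x = R and v ⊓ y = R, so (v ⊓ x) ⊔ (v ⊓ y) = R ⊔ R = R.
Equal: no.

O; R; no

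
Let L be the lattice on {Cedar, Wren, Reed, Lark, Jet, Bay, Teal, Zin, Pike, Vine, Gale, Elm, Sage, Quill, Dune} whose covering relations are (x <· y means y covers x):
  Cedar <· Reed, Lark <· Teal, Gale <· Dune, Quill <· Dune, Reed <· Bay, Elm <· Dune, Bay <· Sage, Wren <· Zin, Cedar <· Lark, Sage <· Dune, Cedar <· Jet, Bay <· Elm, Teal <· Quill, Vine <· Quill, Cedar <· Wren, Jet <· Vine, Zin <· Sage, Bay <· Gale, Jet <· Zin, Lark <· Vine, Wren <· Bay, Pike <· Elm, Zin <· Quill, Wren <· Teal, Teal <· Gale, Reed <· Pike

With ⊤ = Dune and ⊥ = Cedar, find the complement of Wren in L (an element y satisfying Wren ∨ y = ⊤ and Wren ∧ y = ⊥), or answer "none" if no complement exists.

For every candidate y, either Wren ∨ y ≠ Dune or Wren ∧ y ≠ Cedar; no complement exists.

none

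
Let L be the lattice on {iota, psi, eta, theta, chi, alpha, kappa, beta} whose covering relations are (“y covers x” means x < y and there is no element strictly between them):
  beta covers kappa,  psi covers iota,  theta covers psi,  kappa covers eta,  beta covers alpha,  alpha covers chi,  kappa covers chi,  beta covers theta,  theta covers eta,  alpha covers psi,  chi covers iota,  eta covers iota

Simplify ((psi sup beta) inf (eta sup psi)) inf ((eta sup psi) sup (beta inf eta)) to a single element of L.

theta

psi ∨ beta = beta
eta ∨ psi = theta
beta ∧ theta = theta
eta ∨ psi = theta
beta ∧ eta = eta
theta ∨ eta = theta
theta ∧ theta = theta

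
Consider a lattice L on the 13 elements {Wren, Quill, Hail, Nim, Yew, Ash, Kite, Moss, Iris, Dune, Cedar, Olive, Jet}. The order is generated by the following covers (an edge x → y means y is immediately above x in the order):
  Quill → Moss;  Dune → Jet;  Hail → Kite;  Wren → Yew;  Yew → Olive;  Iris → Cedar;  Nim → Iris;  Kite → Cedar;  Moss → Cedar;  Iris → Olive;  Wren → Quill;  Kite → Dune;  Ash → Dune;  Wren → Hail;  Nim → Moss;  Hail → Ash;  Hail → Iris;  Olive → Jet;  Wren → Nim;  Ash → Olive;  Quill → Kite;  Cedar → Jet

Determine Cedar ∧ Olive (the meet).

Iris

Common lower bounds of {Cedar, Olive}: Hail, Iris, Nim, Wren.
The greatest among these is Iris.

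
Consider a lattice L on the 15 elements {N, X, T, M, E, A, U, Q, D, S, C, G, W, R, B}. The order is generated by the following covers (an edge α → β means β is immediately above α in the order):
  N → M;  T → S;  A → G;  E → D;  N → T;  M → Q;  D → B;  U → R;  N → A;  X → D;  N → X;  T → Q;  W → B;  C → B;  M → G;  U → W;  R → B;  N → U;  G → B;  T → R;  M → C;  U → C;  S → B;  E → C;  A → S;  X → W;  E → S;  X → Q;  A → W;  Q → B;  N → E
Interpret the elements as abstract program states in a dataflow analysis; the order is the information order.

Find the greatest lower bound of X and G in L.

N

Common lower bounds of {X, G}: N.
The greatest among these is N.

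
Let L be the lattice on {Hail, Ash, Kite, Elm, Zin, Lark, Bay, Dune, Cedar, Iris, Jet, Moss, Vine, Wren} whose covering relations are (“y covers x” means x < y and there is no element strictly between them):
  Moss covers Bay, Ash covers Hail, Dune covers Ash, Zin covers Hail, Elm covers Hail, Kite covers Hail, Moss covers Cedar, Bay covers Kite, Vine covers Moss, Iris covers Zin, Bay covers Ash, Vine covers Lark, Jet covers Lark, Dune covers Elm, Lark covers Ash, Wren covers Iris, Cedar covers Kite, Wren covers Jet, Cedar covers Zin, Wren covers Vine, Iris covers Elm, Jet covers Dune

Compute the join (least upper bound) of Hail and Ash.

Common upper bounds of {Hail, Ash}: Ash, Bay, Dune, Jet, Lark, Moss, Vine, Wren.
The least among these is Ash.

Ash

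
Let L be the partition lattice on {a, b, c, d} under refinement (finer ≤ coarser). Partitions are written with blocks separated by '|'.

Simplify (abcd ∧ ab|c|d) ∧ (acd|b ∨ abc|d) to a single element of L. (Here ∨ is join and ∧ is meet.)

abcd ∧ ab|c|d = ab|c|d
acd|b ∨ abc|d = abcd
ab|c|d ∧ abcd = ab|c|d

ab|c|d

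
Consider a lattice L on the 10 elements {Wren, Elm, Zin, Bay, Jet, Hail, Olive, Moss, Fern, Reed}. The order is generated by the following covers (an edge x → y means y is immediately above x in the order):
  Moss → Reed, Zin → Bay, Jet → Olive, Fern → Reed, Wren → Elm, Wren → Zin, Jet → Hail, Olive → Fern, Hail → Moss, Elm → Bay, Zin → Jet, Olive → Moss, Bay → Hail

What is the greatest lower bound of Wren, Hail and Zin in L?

Common lower bounds of {Wren, Hail, Zin}: Wren.
The greatest among these is Wren.

Wren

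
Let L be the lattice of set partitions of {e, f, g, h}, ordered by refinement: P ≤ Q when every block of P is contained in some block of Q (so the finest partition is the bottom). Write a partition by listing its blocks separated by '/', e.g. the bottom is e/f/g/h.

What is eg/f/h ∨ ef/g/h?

efg/h

Common upper bounds of {eg/f/h, ef/g/h}: efg/h, efgh.
The least among these is efg/h.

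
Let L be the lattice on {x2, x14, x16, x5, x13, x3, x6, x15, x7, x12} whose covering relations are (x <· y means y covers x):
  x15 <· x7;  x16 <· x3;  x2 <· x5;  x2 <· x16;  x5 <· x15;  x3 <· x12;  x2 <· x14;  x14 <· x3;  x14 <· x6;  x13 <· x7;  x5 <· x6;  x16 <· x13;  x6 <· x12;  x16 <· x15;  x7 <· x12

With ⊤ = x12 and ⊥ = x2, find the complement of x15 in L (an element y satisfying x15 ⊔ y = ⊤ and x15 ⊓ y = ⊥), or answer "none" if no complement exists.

x14

Need y with x15 ∨ y = x12 and x15 ∧ y = x2.
Checking each element gives: x14.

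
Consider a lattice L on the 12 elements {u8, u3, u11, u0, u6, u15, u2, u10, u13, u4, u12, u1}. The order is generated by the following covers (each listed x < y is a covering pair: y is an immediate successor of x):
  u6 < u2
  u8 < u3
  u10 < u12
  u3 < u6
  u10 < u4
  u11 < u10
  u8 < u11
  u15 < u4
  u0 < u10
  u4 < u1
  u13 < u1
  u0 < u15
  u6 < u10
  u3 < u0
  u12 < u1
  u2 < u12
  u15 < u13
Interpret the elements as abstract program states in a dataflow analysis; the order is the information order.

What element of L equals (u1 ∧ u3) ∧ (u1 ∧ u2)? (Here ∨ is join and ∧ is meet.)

u1 ∧ u3 = u3
u1 ∧ u2 = u2
u3 ∧ u2 = u3

u3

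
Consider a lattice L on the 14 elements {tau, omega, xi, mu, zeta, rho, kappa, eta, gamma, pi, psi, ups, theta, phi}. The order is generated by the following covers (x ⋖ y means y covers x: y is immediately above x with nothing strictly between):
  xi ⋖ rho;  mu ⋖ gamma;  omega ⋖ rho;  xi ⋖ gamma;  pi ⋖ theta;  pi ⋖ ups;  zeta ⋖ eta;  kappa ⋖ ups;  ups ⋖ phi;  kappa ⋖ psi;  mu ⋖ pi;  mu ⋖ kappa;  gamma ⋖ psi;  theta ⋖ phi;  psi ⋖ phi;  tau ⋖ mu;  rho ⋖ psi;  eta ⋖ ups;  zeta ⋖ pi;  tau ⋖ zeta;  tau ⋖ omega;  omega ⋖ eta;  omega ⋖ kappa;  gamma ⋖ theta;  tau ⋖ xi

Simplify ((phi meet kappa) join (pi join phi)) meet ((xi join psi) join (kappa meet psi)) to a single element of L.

phi ∧ kappa = kappa
pi ∨ phi = phi
kappa ∨ phi = phi
xi ∨ psi = psi
kappa ∧ psi = kappa
psi ∨ kappa = psi
phi ∧ psi = psi

psi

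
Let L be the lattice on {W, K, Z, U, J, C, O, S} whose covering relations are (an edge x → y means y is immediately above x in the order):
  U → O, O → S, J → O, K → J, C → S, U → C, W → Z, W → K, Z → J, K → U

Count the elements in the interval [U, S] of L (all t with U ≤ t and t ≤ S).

The interval [U, S] = {C, O, S, U}, which has 4 elements.

4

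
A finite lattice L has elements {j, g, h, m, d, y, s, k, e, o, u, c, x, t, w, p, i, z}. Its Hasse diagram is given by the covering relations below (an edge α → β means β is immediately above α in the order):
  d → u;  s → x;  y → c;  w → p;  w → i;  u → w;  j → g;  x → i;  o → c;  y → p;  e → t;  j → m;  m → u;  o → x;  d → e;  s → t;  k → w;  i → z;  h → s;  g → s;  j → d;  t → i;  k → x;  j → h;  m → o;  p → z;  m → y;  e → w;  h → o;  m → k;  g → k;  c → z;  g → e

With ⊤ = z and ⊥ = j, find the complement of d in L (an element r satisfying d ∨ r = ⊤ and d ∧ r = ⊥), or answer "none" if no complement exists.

c

Need r with d ∨ r = z and d ∧ r = j.
Checking each element gives: c.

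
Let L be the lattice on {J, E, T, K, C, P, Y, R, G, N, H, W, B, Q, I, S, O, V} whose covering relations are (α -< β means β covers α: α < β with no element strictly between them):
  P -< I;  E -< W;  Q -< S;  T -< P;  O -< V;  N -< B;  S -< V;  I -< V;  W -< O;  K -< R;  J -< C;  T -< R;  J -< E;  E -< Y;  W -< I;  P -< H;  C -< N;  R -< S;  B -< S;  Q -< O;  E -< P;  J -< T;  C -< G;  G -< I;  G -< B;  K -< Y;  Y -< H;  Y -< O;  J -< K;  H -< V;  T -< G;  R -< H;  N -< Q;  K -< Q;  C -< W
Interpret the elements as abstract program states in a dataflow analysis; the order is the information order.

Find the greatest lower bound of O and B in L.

N

Common lower bounds of {O, B}: C, J, N.
The greatest among these is N.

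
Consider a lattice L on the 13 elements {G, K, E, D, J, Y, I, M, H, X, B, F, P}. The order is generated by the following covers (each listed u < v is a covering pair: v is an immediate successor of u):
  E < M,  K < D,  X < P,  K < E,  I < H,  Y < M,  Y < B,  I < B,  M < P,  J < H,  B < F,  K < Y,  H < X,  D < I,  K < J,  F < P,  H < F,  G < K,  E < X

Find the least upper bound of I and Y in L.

B

Common upper bounds of {I, Y}: B, F, P.
The least among these is B.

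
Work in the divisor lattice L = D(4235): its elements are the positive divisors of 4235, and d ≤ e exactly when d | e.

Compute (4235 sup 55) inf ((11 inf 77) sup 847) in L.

847

4235 ∨ 55 = 4235
11 ∧ 77 = 11
11 ∨ 847 = 847
4235 ∧ 847 = 847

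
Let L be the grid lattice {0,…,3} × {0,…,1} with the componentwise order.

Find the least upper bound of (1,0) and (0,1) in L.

Common upper bounds of {(1,0), (0,1)}: (1,1), (2,1), (3,1).
The least among these is (1,1).

(1,1)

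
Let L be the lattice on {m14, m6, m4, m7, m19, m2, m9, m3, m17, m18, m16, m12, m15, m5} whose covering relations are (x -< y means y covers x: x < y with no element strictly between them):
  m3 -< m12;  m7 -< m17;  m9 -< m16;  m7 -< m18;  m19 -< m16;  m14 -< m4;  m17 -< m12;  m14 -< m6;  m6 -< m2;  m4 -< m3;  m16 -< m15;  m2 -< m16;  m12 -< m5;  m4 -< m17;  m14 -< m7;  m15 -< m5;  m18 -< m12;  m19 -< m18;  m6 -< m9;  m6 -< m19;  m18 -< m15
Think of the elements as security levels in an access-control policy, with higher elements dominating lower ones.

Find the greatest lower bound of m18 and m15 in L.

m18

Common lower bounds of {m18, m15}: m14, m18, m19, m6, m7.
The greatest among these is m18.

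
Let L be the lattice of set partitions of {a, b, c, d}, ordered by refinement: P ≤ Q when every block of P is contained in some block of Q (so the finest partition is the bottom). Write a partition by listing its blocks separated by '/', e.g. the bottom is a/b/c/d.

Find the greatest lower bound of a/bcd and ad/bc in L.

a/bc/d

The meet (common refinement) of a/bcd and ad/bc intersects blocks pairwise, giving a/bc/d.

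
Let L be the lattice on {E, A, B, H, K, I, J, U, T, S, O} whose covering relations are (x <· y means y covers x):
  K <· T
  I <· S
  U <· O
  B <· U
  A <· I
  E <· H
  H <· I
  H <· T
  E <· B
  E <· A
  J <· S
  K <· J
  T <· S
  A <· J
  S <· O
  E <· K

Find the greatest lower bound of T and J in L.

K

Common lower bounds of {T, J}: E, K.
The greatest among these is K.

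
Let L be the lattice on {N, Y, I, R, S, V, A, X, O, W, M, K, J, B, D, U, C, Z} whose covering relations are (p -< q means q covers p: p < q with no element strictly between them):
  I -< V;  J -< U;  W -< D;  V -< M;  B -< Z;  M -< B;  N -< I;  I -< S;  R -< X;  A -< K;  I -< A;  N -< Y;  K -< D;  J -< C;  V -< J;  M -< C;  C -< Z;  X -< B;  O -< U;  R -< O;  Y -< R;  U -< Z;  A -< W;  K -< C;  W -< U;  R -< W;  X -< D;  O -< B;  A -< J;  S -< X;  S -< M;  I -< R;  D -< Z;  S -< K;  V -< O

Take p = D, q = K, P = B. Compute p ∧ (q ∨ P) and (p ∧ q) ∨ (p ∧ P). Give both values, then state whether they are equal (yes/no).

q ∨ P = Z, so p ∧ (q ∨ P) = D ∧ Z = D.
p ∧ q = K and p ∧ P = X, so (p ∧ q) ∨ (p ∧ P) = K ∨ X = D.
Equal: yes.

D; D; yes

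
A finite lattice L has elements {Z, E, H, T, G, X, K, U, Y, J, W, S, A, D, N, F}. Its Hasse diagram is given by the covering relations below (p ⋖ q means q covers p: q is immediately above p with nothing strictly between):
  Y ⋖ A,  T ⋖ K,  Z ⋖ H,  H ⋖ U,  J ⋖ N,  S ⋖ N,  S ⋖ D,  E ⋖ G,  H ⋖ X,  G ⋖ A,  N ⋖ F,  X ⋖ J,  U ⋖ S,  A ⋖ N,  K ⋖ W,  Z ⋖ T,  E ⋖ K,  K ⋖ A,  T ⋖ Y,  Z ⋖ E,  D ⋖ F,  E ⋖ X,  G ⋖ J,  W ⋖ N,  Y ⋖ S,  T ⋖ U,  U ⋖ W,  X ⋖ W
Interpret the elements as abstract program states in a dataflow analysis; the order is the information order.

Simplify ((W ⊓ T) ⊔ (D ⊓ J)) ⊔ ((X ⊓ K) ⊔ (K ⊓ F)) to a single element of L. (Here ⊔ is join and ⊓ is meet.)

W ∧ T = T
D ∧ J = H
T ∨ H = U
X ∧ K = E
K ∧ F = K
E ∨ K = K
U ∨ K = W

W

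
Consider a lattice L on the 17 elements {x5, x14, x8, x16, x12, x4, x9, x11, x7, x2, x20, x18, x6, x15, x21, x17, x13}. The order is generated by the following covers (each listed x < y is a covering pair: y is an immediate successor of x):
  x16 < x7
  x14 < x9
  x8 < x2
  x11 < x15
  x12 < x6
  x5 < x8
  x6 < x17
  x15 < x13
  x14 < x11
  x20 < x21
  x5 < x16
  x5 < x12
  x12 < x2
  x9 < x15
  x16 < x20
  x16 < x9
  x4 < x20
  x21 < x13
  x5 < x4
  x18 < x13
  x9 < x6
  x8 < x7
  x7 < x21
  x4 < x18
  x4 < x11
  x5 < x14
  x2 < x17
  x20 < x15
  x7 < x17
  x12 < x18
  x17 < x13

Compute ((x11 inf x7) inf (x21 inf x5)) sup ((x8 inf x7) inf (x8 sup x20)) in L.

x11 ∧ x7 = x5
x21 ∧ x5 = x5
x5 ∧ x5 = x5
x8 ∧ x7 = x8
x8 ∨ x20 = x21
x8 ∧ x21 = x8
x5 ∨ x8 = x8

x8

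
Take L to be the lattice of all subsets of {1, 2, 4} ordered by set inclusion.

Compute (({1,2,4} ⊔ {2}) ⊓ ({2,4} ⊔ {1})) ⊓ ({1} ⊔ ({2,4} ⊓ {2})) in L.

{1,2,4} ∨ {2} = {1,2,4}
{2,4} ∨ {1} = {1,2,4}
{1,2,4} ∧ {1,2,4} = {1,2,4}
{2,4} ∧ {2} = {2}
{1} ∨ {2} = {1,2}
{1,2,4} ∧ {1,2} = {1,2}

{1,2}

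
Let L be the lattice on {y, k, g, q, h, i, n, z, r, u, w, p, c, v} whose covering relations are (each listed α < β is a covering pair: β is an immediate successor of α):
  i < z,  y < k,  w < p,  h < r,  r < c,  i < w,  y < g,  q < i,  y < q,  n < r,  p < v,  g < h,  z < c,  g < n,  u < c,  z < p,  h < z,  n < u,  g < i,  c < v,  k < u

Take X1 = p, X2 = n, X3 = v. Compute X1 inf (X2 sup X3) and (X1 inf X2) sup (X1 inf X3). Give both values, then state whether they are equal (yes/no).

p; p; yes

X2 sup X3 = v, so X1 inf (X2 sup X3) = p inf v = p.
X1 inf X2 = g and X1 inf X3 = p, so (X1 inf X2) sup (X1 inf X3) = g sup p = p.
Equal: yes.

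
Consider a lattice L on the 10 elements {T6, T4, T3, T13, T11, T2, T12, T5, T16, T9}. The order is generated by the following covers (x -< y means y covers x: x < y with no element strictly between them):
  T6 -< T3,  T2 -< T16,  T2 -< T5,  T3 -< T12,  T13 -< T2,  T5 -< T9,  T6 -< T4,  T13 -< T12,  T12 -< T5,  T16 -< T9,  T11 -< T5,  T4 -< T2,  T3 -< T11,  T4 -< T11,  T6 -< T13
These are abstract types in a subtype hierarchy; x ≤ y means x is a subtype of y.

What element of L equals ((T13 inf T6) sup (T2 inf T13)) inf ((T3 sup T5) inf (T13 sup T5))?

T13

T13 ∧ T6 = T6
T2 ∧ T13 = T13
T6 ∨ T13 = T13
T3 ∨ T5 = T5
T13 ∨ T5 = T5
T5 ∧ T5 = T5
T13 ∧ T5 = T13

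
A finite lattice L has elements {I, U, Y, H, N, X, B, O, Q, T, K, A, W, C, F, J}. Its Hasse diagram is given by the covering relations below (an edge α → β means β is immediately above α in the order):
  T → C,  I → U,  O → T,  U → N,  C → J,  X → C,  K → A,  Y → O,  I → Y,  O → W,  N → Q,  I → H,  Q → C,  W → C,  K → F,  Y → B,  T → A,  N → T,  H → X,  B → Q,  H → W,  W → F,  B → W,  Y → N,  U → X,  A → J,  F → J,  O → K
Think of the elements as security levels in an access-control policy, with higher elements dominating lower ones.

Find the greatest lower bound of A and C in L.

T

Common lower bounds of {A, C}: I, N, O, T, U, Y.
The greatest among these is T.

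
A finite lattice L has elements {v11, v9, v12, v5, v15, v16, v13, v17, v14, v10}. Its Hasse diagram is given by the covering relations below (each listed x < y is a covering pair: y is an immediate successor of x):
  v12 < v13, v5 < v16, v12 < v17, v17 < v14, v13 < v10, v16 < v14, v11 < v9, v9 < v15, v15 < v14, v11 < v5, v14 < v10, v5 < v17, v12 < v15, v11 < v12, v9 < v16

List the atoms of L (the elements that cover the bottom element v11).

v12, v5, v9

The atoms are exactly the elements that cover v11: v12, v5, v9.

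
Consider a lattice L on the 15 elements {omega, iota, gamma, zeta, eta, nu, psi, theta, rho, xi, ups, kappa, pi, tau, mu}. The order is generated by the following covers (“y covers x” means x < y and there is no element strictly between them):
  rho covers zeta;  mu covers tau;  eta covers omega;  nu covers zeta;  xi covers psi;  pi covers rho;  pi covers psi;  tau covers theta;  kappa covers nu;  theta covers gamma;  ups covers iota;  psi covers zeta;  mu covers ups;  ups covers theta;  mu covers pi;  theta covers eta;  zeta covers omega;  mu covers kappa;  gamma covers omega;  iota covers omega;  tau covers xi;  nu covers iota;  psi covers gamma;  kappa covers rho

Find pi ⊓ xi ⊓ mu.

psi

Common lower bounds of {pi, xi, mu}: gamma, omega, psi, zeta.
The greatest among these is psi.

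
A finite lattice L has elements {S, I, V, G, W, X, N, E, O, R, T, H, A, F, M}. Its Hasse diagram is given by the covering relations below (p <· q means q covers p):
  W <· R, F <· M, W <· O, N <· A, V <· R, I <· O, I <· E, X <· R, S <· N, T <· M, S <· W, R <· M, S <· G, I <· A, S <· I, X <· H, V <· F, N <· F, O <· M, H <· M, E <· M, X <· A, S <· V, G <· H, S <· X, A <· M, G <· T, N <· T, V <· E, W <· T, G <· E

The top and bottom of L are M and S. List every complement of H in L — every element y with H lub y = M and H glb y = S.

Need y with H ∨ y = M and H ∧ y = S.
Checking each element gives: F, I, N, O, V, W.

F, I, N, O, V, W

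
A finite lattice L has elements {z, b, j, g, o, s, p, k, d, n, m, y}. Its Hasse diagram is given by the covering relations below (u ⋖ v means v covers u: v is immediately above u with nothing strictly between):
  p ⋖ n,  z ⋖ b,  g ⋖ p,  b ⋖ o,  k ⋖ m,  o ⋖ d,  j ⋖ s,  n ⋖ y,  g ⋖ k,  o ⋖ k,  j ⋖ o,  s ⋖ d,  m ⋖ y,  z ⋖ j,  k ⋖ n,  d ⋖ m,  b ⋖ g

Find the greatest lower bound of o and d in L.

o

Common lower bounds of {o, d}: b, j, o, z.
The greatest among these is o.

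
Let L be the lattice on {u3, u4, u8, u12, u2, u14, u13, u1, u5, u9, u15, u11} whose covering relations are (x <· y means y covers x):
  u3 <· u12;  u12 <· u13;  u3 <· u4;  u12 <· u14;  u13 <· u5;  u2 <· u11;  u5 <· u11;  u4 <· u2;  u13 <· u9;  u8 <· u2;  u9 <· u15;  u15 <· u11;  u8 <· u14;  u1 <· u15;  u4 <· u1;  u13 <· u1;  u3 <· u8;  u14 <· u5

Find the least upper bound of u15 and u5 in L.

Common upper bounds of {u15, u5}: u11.
The least among these is u11.

u11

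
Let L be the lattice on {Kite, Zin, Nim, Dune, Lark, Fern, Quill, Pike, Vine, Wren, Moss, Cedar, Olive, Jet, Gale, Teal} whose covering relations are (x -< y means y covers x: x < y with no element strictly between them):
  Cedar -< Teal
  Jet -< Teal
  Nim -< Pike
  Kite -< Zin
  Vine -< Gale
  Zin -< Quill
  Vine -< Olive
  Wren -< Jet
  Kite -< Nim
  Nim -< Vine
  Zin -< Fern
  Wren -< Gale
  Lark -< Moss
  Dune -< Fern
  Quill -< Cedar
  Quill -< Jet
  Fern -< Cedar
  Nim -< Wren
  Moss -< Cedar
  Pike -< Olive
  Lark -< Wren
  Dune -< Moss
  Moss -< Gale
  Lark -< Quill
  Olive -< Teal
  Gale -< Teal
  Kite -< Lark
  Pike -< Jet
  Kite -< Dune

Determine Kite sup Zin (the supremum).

Zin

Common upper bounds of {Kite, Zin}: Cedar, Fern, Jet, Quill, Teal, Zin.
The least among these is Zin.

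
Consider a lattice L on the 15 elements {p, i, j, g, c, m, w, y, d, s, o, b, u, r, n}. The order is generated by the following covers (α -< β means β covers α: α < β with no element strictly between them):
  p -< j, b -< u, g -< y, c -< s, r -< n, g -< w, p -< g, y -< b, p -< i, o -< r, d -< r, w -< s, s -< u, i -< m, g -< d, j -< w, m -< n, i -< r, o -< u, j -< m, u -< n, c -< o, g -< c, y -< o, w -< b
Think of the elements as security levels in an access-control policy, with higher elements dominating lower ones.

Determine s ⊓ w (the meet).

Common lower bounds of {s, w}: g, j, p, w.
The greatest among these is w.

w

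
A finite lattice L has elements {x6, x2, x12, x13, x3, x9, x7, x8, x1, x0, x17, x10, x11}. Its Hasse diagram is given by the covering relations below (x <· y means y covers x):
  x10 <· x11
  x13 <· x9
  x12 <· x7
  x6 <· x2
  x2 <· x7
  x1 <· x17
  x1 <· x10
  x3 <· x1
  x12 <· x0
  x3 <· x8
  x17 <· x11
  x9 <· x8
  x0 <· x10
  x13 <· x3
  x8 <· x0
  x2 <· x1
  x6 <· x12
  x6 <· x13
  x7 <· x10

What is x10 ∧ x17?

x1

Common lower bounds of {x10, x17}: x1, x13, x2, x3, x6.
The greatest among these is x1.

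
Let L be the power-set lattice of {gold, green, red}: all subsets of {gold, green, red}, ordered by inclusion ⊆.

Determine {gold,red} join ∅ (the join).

{gold,red}

Common upper bounds of {{gold,red}, ∅}: {gold,green,red}, {gold,red}.
The least among these is {gold,red}.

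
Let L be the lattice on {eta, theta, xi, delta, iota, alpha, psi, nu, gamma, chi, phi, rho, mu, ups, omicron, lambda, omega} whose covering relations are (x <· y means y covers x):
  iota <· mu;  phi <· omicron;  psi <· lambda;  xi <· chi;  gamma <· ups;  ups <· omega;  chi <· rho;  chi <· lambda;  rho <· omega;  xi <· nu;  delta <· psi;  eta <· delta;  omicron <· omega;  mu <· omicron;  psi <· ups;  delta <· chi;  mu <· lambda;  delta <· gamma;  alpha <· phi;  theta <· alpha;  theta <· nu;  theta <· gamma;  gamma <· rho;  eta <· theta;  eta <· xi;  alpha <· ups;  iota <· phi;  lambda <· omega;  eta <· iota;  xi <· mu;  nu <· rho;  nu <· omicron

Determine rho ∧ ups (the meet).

gamma

Common lower bounds of {rho, ups}: delta, eta, gamma, theta.
The greatest among these is gamma.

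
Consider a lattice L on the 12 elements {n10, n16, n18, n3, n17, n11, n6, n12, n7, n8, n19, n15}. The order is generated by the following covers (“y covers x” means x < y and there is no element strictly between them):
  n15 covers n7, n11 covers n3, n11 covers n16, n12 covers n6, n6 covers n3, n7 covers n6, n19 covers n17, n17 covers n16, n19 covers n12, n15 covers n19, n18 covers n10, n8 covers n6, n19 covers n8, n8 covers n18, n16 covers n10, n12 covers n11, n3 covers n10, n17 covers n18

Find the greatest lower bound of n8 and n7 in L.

Common lower bounds of {n8, n7}: n10, n3, n6.
The greatest among these is n6.

n6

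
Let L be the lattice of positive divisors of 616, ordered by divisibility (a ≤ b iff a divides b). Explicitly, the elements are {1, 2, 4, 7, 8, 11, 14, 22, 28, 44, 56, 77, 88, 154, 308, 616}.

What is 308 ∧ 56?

Common lower bounds of {308, 56}: 1, 14, 2, 28, 4, 7.
The greatest among these is 28.

28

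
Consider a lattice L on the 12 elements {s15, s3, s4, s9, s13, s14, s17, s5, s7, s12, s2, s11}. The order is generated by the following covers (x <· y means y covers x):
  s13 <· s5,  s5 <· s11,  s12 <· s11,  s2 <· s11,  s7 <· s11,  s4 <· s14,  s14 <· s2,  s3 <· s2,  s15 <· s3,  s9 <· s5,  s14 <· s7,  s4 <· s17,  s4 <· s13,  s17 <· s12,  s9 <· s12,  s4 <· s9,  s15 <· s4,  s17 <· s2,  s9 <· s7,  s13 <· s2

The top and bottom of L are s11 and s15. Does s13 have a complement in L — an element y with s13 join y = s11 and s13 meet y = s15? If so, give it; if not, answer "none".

none

For every candidate y, either s13 ∨ y ≠ s11 or s13 ∧ y ≠ s15; no complement exists.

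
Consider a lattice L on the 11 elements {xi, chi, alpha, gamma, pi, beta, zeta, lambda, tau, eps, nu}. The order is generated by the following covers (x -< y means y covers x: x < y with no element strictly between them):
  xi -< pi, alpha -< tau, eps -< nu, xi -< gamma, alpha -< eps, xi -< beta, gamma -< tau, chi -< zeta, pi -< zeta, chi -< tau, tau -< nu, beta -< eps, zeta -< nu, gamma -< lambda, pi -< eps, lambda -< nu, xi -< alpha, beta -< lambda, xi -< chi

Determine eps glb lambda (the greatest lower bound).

beta

Common lower bounds of {eps, lambda}: beta, xi.
The greatest among these is beta.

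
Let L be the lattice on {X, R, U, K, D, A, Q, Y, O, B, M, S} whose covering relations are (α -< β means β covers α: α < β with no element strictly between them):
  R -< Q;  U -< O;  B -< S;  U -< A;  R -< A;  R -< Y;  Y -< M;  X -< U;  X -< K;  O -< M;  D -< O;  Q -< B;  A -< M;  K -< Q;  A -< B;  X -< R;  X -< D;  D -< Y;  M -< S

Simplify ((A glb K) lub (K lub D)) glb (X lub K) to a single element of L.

K

A ∧ K = X
K ∨ D = S
X ∨ S = S
X ∨ K = K
S ∧ K = K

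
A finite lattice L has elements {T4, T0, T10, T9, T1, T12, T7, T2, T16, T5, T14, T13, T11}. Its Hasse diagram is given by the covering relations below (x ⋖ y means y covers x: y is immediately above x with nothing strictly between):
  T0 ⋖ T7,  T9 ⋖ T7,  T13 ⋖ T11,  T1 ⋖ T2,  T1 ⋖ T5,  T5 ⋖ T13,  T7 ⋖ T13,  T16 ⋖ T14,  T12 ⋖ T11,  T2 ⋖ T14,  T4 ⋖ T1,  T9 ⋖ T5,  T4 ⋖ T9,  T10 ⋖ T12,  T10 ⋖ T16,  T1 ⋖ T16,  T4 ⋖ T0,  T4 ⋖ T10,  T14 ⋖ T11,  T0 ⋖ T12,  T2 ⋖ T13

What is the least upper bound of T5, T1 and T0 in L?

T13

Common upper bounds of {T5, T1, T0}: T11, T13.
The least among these is T13.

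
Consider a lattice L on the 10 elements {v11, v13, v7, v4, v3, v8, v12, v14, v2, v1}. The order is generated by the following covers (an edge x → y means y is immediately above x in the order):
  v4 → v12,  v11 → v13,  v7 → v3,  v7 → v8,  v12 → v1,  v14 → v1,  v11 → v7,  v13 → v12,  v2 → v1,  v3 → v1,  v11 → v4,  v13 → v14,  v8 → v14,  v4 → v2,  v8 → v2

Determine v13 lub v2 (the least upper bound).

v1

Common upper bounds of {v13, v2}: v1.
The least among these is v1.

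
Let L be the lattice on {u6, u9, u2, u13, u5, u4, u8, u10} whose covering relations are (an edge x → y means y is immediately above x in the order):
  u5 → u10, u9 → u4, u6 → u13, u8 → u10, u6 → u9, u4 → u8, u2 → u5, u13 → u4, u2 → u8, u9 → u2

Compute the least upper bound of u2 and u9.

Common upper bounds of {u2, u9}: u10, u2, u5, u8.
The least among these is u2.

u2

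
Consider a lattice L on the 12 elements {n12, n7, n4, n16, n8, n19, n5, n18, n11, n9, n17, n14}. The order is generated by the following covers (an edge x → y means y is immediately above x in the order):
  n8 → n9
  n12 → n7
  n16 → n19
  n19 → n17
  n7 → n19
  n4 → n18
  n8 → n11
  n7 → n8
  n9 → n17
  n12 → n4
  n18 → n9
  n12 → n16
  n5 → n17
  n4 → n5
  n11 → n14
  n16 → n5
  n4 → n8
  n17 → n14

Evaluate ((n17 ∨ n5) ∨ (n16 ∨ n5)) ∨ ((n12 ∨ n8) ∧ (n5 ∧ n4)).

n17 ∨ n5 = n17
n16 ∨ n5 = n5
n17 ∨ n5 = n17
n12 ∨ n8 = n8
n5 ∧ n4 = n4
n8 ∧ n4 = n4
n17 ∨ n4 = n17

n17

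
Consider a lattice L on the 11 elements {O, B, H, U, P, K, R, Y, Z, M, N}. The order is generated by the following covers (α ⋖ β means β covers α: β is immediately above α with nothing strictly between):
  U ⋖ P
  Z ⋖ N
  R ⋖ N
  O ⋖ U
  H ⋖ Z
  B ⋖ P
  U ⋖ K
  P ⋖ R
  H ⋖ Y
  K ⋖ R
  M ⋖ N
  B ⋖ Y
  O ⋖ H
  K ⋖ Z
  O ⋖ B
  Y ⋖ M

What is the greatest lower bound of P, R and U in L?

Common lower bounds of {P, R, U}: O, U.
The greatest among these is U.

U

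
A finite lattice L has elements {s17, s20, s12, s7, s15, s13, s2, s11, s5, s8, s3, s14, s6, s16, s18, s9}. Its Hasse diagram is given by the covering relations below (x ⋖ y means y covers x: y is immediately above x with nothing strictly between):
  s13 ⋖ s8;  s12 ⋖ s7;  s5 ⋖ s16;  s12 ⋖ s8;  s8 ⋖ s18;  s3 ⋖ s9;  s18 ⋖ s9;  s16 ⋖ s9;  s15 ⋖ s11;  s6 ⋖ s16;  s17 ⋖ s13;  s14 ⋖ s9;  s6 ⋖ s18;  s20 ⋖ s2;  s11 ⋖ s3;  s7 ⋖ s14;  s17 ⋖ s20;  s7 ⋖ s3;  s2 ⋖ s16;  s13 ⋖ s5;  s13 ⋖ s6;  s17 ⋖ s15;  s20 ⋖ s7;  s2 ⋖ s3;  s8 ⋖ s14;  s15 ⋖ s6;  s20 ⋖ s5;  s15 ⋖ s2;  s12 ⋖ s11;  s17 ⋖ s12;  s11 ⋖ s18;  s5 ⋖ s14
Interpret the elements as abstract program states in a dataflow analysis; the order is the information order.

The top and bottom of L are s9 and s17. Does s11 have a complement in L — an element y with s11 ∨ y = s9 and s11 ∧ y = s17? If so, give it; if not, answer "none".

s5

Need y with s11 ∨ y = s9 and s11 ∧ y = s17.
Checking each element gives: s5.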